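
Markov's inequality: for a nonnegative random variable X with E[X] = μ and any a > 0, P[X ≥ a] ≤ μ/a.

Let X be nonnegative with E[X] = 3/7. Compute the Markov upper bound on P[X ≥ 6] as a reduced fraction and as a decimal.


μ = E[X] = 3/7, a = 6.
Markov: P[X ≥ 6] ≤ μ/a = (3/7)/6 = 1/14.
Numerically: ≈ 0.0714.
(Since a = 6 > μ = 0.4286, the bound 1/14 is < 1 and informative.)

P[X ≥ 6] ≤ 1/14 ≈ 0.0714.


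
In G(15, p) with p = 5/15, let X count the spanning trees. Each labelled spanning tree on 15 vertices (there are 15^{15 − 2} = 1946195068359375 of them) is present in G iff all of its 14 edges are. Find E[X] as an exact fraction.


K_15 has 15^{15 − 2} = 1946195068359375 labelled spanning trees.
For each such spanning tree H, let X_H = 1 if all 14 edges of H are present in G. Then P[X_H = 1] = p^{14} = (1/3)^{14} = 1/4782969.
Summing the indicators: E[X] = Σ_H E[X_H] = 1946195068359375 · p^{14} = 1946195068359375 · 1/4782969 = 1220703125/3.
Numerically: E[X] ≈ 4.069e+08.

E[X] = 1946195068359375 · (1/3)^{14} = 1220703125/3 ≈ 4.069e+08.


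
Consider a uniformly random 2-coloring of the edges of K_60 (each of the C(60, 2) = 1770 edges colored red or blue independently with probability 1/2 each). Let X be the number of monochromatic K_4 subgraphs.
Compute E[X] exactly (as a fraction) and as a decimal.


Let X = Σ_S X_S over the C(60, 4) = 487635 subsets S of size 4, where X_S = 1 if the K_4 on S is monochromatic.
For a fixed S, the K_4 on S has C(4, 2) = 6 edges. P[all 6 edges red] = (1/2)^6, and likewise for blue, so P[monochromatic] = 2·(1/2)^6 = 2^{1 − 6} = 1/32.
By linearity of expectation: E[X] = C(60, 4) · 2^{1 − 6} = 487635 · 1/32 = 487635/32.
Numerically: E[X] ≈ 15238.5938.

E[X] = C(60,4)·2^(1−C(4,2)) = 487635/32 ≈ 15238.5938.


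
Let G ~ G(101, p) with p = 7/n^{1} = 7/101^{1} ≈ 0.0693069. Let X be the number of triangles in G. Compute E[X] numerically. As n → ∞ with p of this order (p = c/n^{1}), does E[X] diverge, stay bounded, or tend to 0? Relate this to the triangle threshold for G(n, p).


Number of potential triangles: C(101, 3) = 166650.
Each occurs with probability p³ ≈ (0.0693069)³ ≈ 3.32912421e-04.
By linearity: E[X] = C(101, 3)·p³ ≈ 166650 · 3.32912421e-04 ≈ 55.479855.
Here α = 1, so p = 7/n is exactly at the triangle threshold p ~ 1/n. Asymptotically E[X] → c³/6 = 7³/6 = 343/6 ≈ 57.166667, a bounded constant. In this regime the triangle count is asymptotically Poisson(c³/6).

E[X] ≈ 55.479855; in regime p = Θ(1/n^{1}) E[X] stays bounded (at the triangle threshold p ~ 1/n).


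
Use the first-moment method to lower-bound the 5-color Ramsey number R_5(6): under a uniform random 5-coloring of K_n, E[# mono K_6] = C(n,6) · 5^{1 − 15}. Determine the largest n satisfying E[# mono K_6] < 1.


We need C(n, 6) · 5^{1 − 15} < 1, i.e. C(n, 6) < 5^{15 − 1} = 6103515625.
Check values of n near the boundary:
  n = 126: C(126, 6) = 4925156775; 4925156775 < 6103515625? YES
  n = 127: C(127, 6) = 5169379425; 5169379425 < 6103515625? YES
  n = 128: C(128, 6) = 5423611200; 5423611200 < 6103515625? YES
  n = 129: C(129, 6) = 5688177600; 5688177600 < 6103515625? YES
  n = 130: C(130, 6) = 5963412000; 5963412000 < 6103515625? YES
  n = 131: C(131, 6) = 6249655776; 6249655776 < 6103515625? NO
  n = 132: C(132, 6) = 6547258432; 6547258432 < 6103515625? NO
  n = 133: C(133, 6) = 6856577728; 6856577728 < 6103515625? NO
The largest n with C(n, 6) < 6103515625 is n = 130 (where E[X] = 47707296/48828125 ≈ 0.977). Hence R_5(6) > 130, i.e. R_5(6) ≥ 131.

Largest n = 130; hence R_5(6) > 130.


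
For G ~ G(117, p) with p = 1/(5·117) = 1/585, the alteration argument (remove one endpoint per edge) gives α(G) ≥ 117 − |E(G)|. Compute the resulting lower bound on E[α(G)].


E[|E(G)|] = C(117, 2)·p = 6786 · (1/585) = 58/5.
E[α(G)] ≥ n − E[|E(G)|] = 117 − 58/5 = 527/5.
Numerically: ≈ 105.4000.
(This is only a lower bound; the true E[α(G)] may be larger.)

E[α(G)] ≥ 527/5 ≈ 105.4000.


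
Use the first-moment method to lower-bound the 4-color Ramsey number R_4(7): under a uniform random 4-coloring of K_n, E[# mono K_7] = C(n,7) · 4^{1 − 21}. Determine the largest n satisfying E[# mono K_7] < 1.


We need C(n, 7) · 4^{1 − 21} < 1, i.e. C(n, 7) < 4^{21 − 1} = 1099511627776.
Check values of n near the boundary:
  n = 177: C(177, 7) = 957664425960; 957664425960 < 1099511627776? YES
  n = 178: C(178, 7) = 996867063280; 996867063280 < 1099511627776? YES
  n = 179: C(179, 7) = 1037437234460; 1037437234460 < 1099511627776? YES
  n = 180: C(180, 7) = 1079414463600; 1079414463600 < 1099511627776? YES
  n = 181: C(181, 7) = 1122839183400; 1122839183400 < 1099511627776? NO
The largest n with C(n, 7) < 1099511627776 is n = 180 (where E[X] = 67463403975/68719476736 ≈ 0.9817). Hence R_4(7) > 180, i.e. R_4(7) ≥ 181.

Largest n = 180; hence R_4(7) > 180.


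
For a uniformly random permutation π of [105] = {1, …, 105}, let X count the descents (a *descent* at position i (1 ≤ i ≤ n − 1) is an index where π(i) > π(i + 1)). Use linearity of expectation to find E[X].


Write X = Σ X_I over i = 1, …, 104, with X_I the indicator of one descent.
There are 104 indicators.
For each fixed i, the pair (π(i), π(i+1)) is a uniformly random ordered pair of distinct values from {1, …, 105}; by symmetry P[π(i) > π(i+1)] = 1/2.
By linearity: E[X] = 104 · (1/2) = (105 − 1) · (1/2) = 52 ≈ 52.000.

E[X] = 52 = 52.000.


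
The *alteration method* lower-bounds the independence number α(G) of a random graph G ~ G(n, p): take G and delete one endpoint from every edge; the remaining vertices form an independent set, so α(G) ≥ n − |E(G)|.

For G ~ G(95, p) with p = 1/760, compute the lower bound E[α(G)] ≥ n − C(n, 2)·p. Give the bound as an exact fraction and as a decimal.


E[|E(G)|] = C(95, 2)·p = 4465 · (1/760) = 47/8.
E[α(G)] ≥ n − E[|E(G)|] = 95 − 47/8 = 713/8.
Numerically: ≈ 89.1250.
(This is only a lower bound; the true E[α(G)] may be larger.)

E[α(G)] ≥ 713/8 ≈ 89.1250.


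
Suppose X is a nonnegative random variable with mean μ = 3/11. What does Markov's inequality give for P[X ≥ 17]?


μ = E[X] = 3/11, a = 17.
Markov: P[X ≥ 17] ≤ μ/a = (3/11)/17 = 3/187.
Numerically: ≈ 0.016043.
(Since a = 17 > μ = 0.272727, the bound 3/187 is < 1 and informative.)

P[X ≥ 17] ≤ 3/187 ≈ 0.016043.


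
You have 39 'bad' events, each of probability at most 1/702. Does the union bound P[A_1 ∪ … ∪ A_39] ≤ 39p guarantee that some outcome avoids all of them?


Union bound: P[∪_{i=1}^{39} A_i] ≤ Σ_i P[A_i] ≤ 39·p = 39·(1/702) = 1/18.
Numerically: 1/18 ≈ 0.05556.
Is 1/18 < 1? YES.
Since P[∪ A_i] ≤ 1/18 < 1, the complement has P[∩ A_i^c] ≥ 1 − 1/18 = 17/18 > 0, so some outcome avoids every A_i.

39·p = 1/18 ≈ 0.05556; existence CERTIFIED by the union bound.


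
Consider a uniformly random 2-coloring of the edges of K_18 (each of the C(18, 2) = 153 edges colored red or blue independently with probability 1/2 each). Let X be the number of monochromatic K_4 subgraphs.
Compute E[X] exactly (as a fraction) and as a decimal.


Let X = Σ_S X_S over the C(18, 4) = 3060 subsets S of size 4, where X_S = 1 if the K_4 on S is monochromatic.
For a fixed S, the K_4 on S has C(4, 2) = 6 edges. P[all 6 edges red] = (1/2)^6, and likewise for blue, so P[monochromatic] = 2·(1/2)^6 = 2^{1 − 6} = 1/32.
By linearity of expectation: E[X] = C(18, 4) · 2^{1 − 6} = 3060 · 1/32 = 765/8.
Numerically: E[X] ≈ 95.6250.

E[X] = C(18,4)·2^(1−C(4,2)) = 765/8 ≈ 95.6250.


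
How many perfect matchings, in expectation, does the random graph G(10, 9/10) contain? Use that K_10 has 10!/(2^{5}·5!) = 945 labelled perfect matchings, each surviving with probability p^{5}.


K_10 has 10!/(2^{5}·5!) = 945 labelled perfect matchings.
For each such perfect matching H, let X_H = 1 if all 5 edges of H are present in G. Then P[X_H = 1] = p^{5} = (9/10)^{5} = 59049/100000.
By linearity of expectation: E[X] = Σ_H E[X_H] = 945 · p^{5} = 945 · 59049/100000 = 11160261/20000.
Numerically: E[X] ≈ 558.

E[X] = 945 · (9/10)^{5} = 11160261/20000 ≈ 558.


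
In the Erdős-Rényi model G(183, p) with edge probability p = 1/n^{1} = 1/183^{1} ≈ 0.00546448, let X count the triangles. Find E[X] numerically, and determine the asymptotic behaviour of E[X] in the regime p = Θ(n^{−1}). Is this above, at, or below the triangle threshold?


Number of potential triangles: C(183, 3) = 1004731.
Each occurs with probability p³ ≈ (0.00546448)³ ≈ 1.63172411e-07.
By linearity: E[X] = C(183, 3)·p³ ≈ 1004731 · 1.63172411e-07 ≈ 0.163944.
Here α = 1, so p = 1/n is exactly at the triangle threshold p ~ 1/n. Asymptotically E[X] → c³/6 = 1³/6 = 1/6 ≈ 0.166667, a bounded constant. In this regime the triangle count is asymptotically Poisson(c³/6).

E[X] ≈ 0.163944; in regime p = Θ(1/n^{1}) E[X] stays bounded (at the triangle threshold p ~ 1/n).


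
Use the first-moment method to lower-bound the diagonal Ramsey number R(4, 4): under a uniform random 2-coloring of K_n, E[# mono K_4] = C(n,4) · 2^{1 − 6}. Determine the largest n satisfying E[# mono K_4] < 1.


We need C(n, 4) · 2^{1 − 6} < 1, i.e. C(n, 4) < 2^{6 − 1} = 32.
Check values of n near the boundary:
  n = 4: C(4, 4) = 1; 1 < 32? YES
  n = 5: C(5, 4) = 5; 5 < 32? YES
  n = 6: C(6, 4) = 15; 15 < 32? YES
  n = 7: C(7, 4) = 35; 35 < 32? NO
The largest n with C(n, 4) < 32 is n = 6 (where E[X] = 15/32 ≈ 0.46875). Hence R(4, 4) > 6, i.e. R(4, 4) ≥ 7.

Largest n = 6; hence R(4, 4) > 6.


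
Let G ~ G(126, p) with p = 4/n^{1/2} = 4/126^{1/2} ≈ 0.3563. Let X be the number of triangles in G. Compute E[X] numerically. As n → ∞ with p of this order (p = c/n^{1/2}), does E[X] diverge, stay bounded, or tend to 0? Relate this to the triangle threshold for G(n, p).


Number of potential triangles: C(126, 3) = 325500.
Each occurs with probability p³ ≈ (0.3563)³ ≈ 4.525058e-02.
By linearity: E[X] = C(126, 3)·p³ ≈ 325500 · 4.525058e-02 ≈ 14729.0640.
Since α = 1/2 < 1, p = c/n^{1/2} ≫ 1/n is above the triangle threshold p ~ 1/n. Asymptotically E[X] ~ (c³/6)·n^{3(1−α)} = (4³/6)·n^{1.5} → ∞; triangles are abundant w.h.p.

E[X] ≈ 14729.0640; in regime p = Θ(1/n^{1/2}) E[X] diverges (above the triangle threshold p ~ 1/n).


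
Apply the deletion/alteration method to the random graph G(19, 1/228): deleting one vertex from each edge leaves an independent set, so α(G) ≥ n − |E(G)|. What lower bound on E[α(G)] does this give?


E[|E(G)|] = C(19, 2)·p = 171 · (1/228) = 3/4.
E[α(G)] ≥ n − E[|E(G)|] = 19 − 3/4 = 73/4.
Numerically: ≈ 18.250000.
(This is only a lower bound; the true E[α(G)] may be larger.)

E[α(G)] ≥ 73/4 ≈ 18.250000.


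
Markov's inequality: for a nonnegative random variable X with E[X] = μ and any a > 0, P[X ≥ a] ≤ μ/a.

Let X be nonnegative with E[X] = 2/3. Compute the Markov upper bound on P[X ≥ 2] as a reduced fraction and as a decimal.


μ = E[X] = 2/3, a = 2.
Markov: P[X ≥ 2] ≤ μ/a = (2/3)/2 = 1/3.
Numerically: ≈ 0.333.
(Since a = 2 > μ = 0.667, the bound 1/3 is < 1 and informative.)

P[X ≥ 2] ≤ 1/3 ≈ 0.333.


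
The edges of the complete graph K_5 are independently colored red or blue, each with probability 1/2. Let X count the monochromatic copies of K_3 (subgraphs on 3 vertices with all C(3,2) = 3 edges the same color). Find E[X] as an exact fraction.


Let X = Σ_S X_S over the C(5, 3) = 10 subsets S of size 3, where X_S = 1 if the K_3 on S is monochromatic.
For a fixed S, the K_3 on S has C(3, 2) = 3 edges. P[all 3 edges red] = (1/2)^3, and likewise for blue, so P[monochromatic] = 2·(1/2)^3 = 2^{1 − 3} = 1/4.
Summing: E[X] = C(5, 3) · 2^{1 − 3} = 10 · 1/4 = 5/2.
Numerically: E[X] ≈ 2.5000.

E[X] = C(5,3)·2^(1−C(3,2)) = 5/2 ≈ 2.5000.


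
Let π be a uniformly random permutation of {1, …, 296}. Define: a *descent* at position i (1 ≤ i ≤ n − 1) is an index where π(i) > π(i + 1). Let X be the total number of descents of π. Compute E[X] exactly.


Write X = Σ X_I over i = 1, …, 295, with X_I the indicator of one descent.
There are 295 indicators.
For each fixed i, the pair (π(i), π(i+1)) is a uniformly random ordered pair of distinct values from {1, …, 296}; by symmetry P[π(i) > π(i+1)] = 1/2.
By linearity: E[X] = 295 · (1/2) = (296 − 1) · (1/2) = 295/2 ≈ 147.500000.

E[X] = 295/2 = 147.500000.


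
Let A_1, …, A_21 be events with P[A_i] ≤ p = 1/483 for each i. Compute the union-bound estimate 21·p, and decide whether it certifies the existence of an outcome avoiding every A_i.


Union bound: P[∪_{i=1}^{21} A_i] ≤ Σ_i P[A_i] ≤ 21·p = 21·(1/483) = 1/23.
Numerically: 1/23 ≈ 0.0434783.
Is 1/23 < 1? YES.
Since P[∪ A_i] ≤ 1/23 < 1, the complement has P[∩ A_i^c] ≥ 1 − 1/23 = 22/23 > 0, so some outcome avoids every A_i.

21·p = 1/23 ≈ 0.0434783; existence CERTIFIED by the union bound.


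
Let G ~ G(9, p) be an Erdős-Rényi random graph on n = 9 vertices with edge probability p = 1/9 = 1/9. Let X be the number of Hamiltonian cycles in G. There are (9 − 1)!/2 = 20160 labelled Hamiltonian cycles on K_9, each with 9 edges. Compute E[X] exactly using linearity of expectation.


K_9 has (9 − 1)!/2 = 20160 labelled Hamiltonian cycles.
For each such Hamiltonian cycle H, let X_H = 1 if all 9 edges of H are present in G. Then P[X_H = 1] = p^{9} = (1/9)^{9} = 1/387420489.
By linearity of expectation: E[X] = Σ_H E[X_H] = 20160 · p^{9} = 20160 · 1/387420489 = 2240/43046721.
Numerically: E[X] ≈ 5.20365e-05.

E[X] = 20160 · (1/9)^{9} = 2240/43046721 ≈ 5.20365e-05.


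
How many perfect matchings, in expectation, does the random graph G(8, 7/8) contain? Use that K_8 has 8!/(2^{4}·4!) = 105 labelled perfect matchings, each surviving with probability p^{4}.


K_8 has 8!/(2^{4}·4!) = 105 labelled perfect matchings.
For each such perfect matching H, let X_H = 1 if all 4 edges of H are present in G. Then P[X_H = 1] = p^{4} = (7/8)^{4} = 2401/4096.
By linearity of expectation: E[X] = Σ_H E[X_H] = 105 · p^{4} = 105 · 2401/4096 = 252105/4096.
Numerically: E[X] ≈ 61.55.

E[X] = 105 · (7/8)^{4} = 252105/4096 ≈ 61.55.


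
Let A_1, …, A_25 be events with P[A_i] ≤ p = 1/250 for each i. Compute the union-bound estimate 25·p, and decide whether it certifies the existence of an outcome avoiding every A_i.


Union bound: P[∪_{i=1}^{25} A_i] ≤ Σ_i P[A_i] ≤ 25·p = 25·(1/250) = 1/10.
Numerically: 1/10 ≈ 0.1000000.
Is 1/10 < 1? YES.
Since P[∪ A_i] ≤ 1/10 < 1, the complement has P[∩ A_i^c] ≥ 1 − 1/10 = 9/10 > 0, so some outcome avoids every A_i.

25·p = 1/10 ≈ 0.1000000; existence CERTIFIED by the union bound.


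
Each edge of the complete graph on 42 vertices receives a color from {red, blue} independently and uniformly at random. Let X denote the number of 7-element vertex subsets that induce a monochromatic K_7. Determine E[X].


Let X = Σ_S X_S over the C(42, 7) = 26978328 subsets S of size 7, where X_S = 1 if the K_7 on S is monochromatic.
For a fixed S, the K_7 on S has C(7, 2) = 21 edges. P[all 21 edges red] = (1/2)^21, and likewise for blue, so P[monochromatic] = 2·(1/2)^21 = 2^{1 − 21} = 1/1048576.
By linearity of expectation: E[X] = C(42, 7) · 2^{1 − 21} = 26978328 · 1/1048576 = 3372291/131072.
Numerically: E[X] ≈ 25.7285.

E[X] = C(42,7)·2^(1−C(7,2)) = 3372291/131072 ≈ 25.7285.


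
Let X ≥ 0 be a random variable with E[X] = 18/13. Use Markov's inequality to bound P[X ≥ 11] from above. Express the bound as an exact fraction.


μ = E[X] = 18/13, a = 11.
Markov: P[X ≥ 11] ≤ μ/a = (18/13)/11 = 18/143.
Numerically: ≈ 0.126.
(Since a = 11 > μ = 1.385, the bound 18/143 is < 1 and informative.)

P[X ≥ 11] ≤ 18/143 ≈ 0.126.


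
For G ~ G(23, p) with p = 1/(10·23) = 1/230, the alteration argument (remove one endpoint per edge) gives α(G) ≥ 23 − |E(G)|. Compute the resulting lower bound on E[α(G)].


E[|E(G)|] = C(23, 2)·p = 253 · (1/230) = 11/10.
E[α(G)] ≥ n − E[|E(G)|] = 23 − 11/10 = 219/10.
Numerically: ≈ 21.900.
(This is only a lower bound; the true E[α(G)] may be larger.)

E[α(G)] ≥ 219/10 ≈ 21.900.


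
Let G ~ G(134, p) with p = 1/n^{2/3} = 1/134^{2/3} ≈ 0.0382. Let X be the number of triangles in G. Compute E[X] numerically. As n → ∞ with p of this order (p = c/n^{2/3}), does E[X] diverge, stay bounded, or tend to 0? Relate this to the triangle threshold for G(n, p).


Number of potential triangles: C(134, 3) = 392084.
Each occurs with probability p³ ≈ (0.0382)³ ≈ 5.56917e-05.
By linearity: E[X] = C(134, 3)·p³ ≈ 392084 · 5.56917e-05 ≈ 21.836.
Since α = 2/3 < 1, p = c/n^{2/3} ≫ 1/n is above the triangle threshold p ~ 1/n. Asymptotically E[X] ~ (c³/6)·n^{3(1−α)} = (1³/6)·n^{1} → ∞; triangles are abundant w.h.p.

E[X] ≈ 21.836; in regime p = Θ(1/n^{2/3}) E[X] diverges (above the triangle threshold p ~ 1/n).


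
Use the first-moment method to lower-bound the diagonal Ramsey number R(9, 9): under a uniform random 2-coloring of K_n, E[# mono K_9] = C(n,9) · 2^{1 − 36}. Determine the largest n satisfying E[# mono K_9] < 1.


We need C(n, 9) · 2^{1 − 36} < 1, i.e. C(n, 9) < 2^{36 − 1} = 34359738368.
Check values of n near the boundary:
  n = 64: C(64, 9) = 27540584512; 27540584512 < 34359738368? YES
  n = 65: C(65, 9) = 31966749880; 31966749880 < 34359738368? YES
  n = 66: C(66, 9) = 37014131440; 37014131440 < 34359738368? NO
The largest n with C(n, 9) < 34359738368 is n = 65 (where E[X] = 3995843735/4294967296 ≈ 0.93035). Hence R(9, 9) > 65, i.e. R(9, 9) ≥ 66.

Largest n = 65; hence R(9, 9) > 65.


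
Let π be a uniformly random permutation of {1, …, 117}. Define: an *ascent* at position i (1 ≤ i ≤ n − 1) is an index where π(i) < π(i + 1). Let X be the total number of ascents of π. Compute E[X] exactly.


Write X = Σ X_I over i = 1, …, 116, with X_I the indicator of one ascent.
There are 116 indicators.
For each fixed i, the pair (π(i), π(i+1)) is a uniformly random ordered pair of distinct values from {1, …, 117}; by symmetry P[π(i) < π(i+1)] = 1/2.
By linearity: E[X] = 116 · (1/2) = (117 − 1) · (1/2) = 58 ≈ 58.000000.

E[X] = 58 = 58.000000.


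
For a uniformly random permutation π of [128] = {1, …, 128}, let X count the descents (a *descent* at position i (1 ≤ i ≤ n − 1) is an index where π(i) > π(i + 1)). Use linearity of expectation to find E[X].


Write X = Σ X_I over i = 1, …, 127, with X_I the indicator of one descent.
There are 127 indicators.
For each fixed i, the pair (π(i), π(i+1)) is a uniformly random ordered pair of distinct values from {1, …, 128}; by symmetry P[π(i) > π(i+1)] = 1/2.
By linearity: E[X] = 127 · (1/2) = (128 − 1) · (1/2) = 127/2 ≈ 63.5000.

E[X] = 127/2 = 63.5000.


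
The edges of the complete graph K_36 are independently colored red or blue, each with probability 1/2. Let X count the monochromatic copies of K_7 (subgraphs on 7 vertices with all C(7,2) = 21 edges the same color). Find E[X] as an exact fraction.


Let X = Σ_S X_S over the C(36, 7) = 8347680 subsets S of size 7, where X_S = 1 if the K_7 on S is monochromatic.
For a fixed S, the K_7 on S has C(7, 2) = 21 edges. P[all 21 edges red] = (1/2)^21, and likewise for blue, so P[monochromatic] = 2·(1/2)^21 = 2^{1 − 21} = 1/1048576.
By linearity of expectation: E[X] = C(36, 7) · 2^{1 − 21} = 8347680 · 1/1048576 = 260865/32768.
Numerically: E[X] ≈ 7.960968.

E[X] = C(36,7)·2^(1−C(7,2)) = 260865/32768 ≈ 7.960968.


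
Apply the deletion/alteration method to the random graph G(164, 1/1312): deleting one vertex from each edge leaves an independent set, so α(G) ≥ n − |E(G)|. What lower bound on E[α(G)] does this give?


E[|E(G)|] = C(164, 2)·p = 13366 · (1/1312) = 163/16.
E[α(G)] ≥ n − E[|E(G)|] = 164 − 163/16 = 2461/16.
Numerically: ≈ 153.812.
(This is only a lower bound; the true E[α(G)] may be larger.)

E[α(G)] ≥ 2461/16 ≈ 153.812.


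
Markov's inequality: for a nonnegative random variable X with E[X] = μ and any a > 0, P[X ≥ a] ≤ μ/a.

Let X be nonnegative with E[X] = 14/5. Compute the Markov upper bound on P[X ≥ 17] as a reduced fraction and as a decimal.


μ = E[X] = 14/5, a = 17.
Markov: P[X ≥ 17] ≤ μ/a = (14/5)/17 = 14/85.
Numerically: ≈ 0.1647.
(Since a = 17 > μ = 2.8000, the bound 14/85 is < 1 and informative.)

P[X ≥ 17] ≤ 14/85 ≈ 0.1647.


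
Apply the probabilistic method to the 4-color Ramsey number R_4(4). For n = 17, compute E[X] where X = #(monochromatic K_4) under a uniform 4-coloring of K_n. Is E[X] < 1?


E[X] = C(17, 4) · 4^{1 − 6} = 2380 · 4^{−5} = 2380/1024.
As a reduced fraction: E[X] = 595/256 ≈ 2.3242.
Is E[X] < 1? NO.
Since E[X] ≥ 1, the first-moment bound is inconclusive at n = 17; it does NOT by itself certify R_4(4) > 17.

E[X] = 595/256 ≈ 2.3242; E[X] ≥ 1; first-moment method inconclusive here.


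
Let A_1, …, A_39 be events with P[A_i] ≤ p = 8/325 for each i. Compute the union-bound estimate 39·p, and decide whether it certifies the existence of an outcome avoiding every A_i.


Union bound: P[∪_{i=1}^{39} A_i] ≤ Σ_i P[A_i] ≤ 39·p = 39·(8/325) = 24/25.
Numerically: 24/25 ≈ 0.960000.
Is 24/25 < 1? YES.
Since P[∪ A_i] ≤ 24/25 < 1, the complement has P[∩ A_i^c] ≥ 1 − 24/25 = 1/25 > 0, so some outcome avoids every A_i.

39·p = 24/25 ≈ 0.960000; existence CERTIFIED by the union bound.


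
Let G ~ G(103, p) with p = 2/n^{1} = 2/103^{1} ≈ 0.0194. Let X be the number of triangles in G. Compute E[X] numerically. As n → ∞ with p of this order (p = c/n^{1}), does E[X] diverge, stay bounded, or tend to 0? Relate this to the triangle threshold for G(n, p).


Number of potential triangles: C(103, 3) = 176851.
Each occurs with probability p³ ≈ (0.0194)³ ≈ 7.32113e-06.
By linearity: E[X] = C(103, 3)·p³ ≈ 176851 · 7.32113e-06 ≈ 1.295.
Here α = 1, so p = 2/n is exactly at the triangle threshold p ~ 1/n. Asymptotically E[X] → c³/6 = 2³/6 = 4/3 ≈ 1.333, a bounded constant. In this regime the triangle count is asymptotically Poisson(c³/6).

E[X] ≈ 1.295; in regime p = Θ(1/n^{1}) E[X] stays bounded (at the triangle threshold p ~ 1/n).


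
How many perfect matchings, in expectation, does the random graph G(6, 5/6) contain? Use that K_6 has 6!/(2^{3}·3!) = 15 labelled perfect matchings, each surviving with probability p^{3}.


K_6 has 6!/(2^{3}·3!) = 15 labelled perfect matchings.
For each such perfect matching H, let X_H = 1 if all 3 edges of H are present in G. Then P[X_H = 1] = p^{3} = (5/6)^{3} = 125/216.
Summing the indicators: E[X] = Σ_H E[X_H] = 15 · p^{3} = 15 · 125/216 = 625/72.
Numerically: E[X] ≈ 8.68.

E[X] = 15 · (5/6)^{3} = 625/72 ≈ 8.68.


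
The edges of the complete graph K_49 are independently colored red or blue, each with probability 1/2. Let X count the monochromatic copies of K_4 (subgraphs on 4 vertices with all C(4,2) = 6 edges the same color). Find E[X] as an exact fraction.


Let X = Σ_S X_S over the C(49, 4) = 211876 subsets S of size 4, where X_S = 1 if the K_4 on S is monochromatic.
For a fixed S, the K_4 on S has C(4, 2) = 6 edges. P[all 6 edges red] = (1/2)^6, and likewise for blue, so P[monochromatic] = 2·(1/2)^6 = 2^{1 − 6} = 1/32.
By linearity: E[X] = C(49, 4) · 2^{1 − 6} = 211876 · 1/32 = 52969/8.
Numerically: E[X] ≈ 6621.125000.

E[X] = C(49,4)·2^(1−C(4,2)) = 52969/8 ≈ 6621.125000.


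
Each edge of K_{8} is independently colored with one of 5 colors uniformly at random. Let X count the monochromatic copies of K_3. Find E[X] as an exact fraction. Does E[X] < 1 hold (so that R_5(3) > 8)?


E[X] = C(8, 3) · 5^{1 − 3} = 56 · 5^{−2} = 56/25.
As a reduced fraction: E[X] = 56/25 ≈ 2.240.
Is E[X] < 1? NO.
Since E[X] ≥ 1, the first-moment bound is inconclusive at n = 8; it does NOT by itself certify R_5(3) > 8.

E[X] = 56/25 ≈ 2.240; E[X] ≥ 1; first-moment method inconclusive here.


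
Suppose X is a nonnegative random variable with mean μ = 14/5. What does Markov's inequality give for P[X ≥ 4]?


μ = E[X] = 14/5, a = 4.
Markov: P[X ≥ 4] ≤ μ/a = (14/5)/4 = 7/10.
Numerically: ≈ 0.700000.
(Since a = 4 > μ = 2.800000, the bound 7/10 is < 1 and informative.)

P[X ≥ 4] ≤ 7/10 ≈ 0.700000.


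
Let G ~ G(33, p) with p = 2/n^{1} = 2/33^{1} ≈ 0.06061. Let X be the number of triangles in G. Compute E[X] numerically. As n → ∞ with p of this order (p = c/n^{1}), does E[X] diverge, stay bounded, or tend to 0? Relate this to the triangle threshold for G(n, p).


Number of potential triangles: C(33, 3) = 5456.
Each occurs with probability p³ ≈ (0.06061)³ ≈ 2.226118e-04.
By linearity: E[X] = C(33, 3)·p³ ≈ 5456 · 2.226118e-04 ≈ 1.2146.
Here α = 1, so p = 2/n is exactly at the triangle threshold p ~ 1/n. Asymptotically E[X] → c³/6 = 2³/6 = 4/3 ≈ 1.3333, a bounded constant. In this regime the triangle count is asymptotically Poisson(c³/6).

E[X] ≈ 1.2146; in regime p = Θ(1/n^{1}) E[X] stays bounded (at the triangle threshold p ~ 1/n).


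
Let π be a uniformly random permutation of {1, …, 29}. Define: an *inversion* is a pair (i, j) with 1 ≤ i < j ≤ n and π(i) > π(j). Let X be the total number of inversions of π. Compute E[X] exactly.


Write X = Σ X_I over the C(29, 2) = 406 pairs i < j, with X_I the indicator of one inversion.
There are 406 indicators.
For each fixed pair i < j, the values π(i) and π(j) are two distinct elements of {1, …, 29} in uniformly random order; by symmetry P[π(i) > π(j)] = 1/2.
By linearity: E[X] = 406 · (1/2) = C(29, 2) · (1/2) = 406/2 = 203 ≈ 203.000000.

E[X] = 203 = 203.000000.


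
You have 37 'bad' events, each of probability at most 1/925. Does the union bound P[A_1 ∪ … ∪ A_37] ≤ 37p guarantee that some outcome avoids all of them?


Union bound: P[∪_{i=1}^{37} A_i] ≤ Σ_i P[A_i] ≤ 37·p = 37·(1/925) = 1/25.
Numerically: 1/25 ≈ 0.0400.
Is 1/25 < 1? YES.
Since P[∪ A_i] ≤ 1/25 < 1, the complement has P[∩ A_i^c] ≥ 1 − 1/25 = 24/25 > 0, so some outcome avoids every A_i.

37·p = 1/25 ≈ 0.0400; existence CERTIFIED by the union bound.


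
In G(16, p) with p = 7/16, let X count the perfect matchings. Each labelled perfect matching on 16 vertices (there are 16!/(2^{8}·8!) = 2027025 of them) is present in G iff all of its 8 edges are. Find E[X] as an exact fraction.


K_16 has 16!/(2^{8}·8!) = 2027025 labelled perfect matchings.
For each such perfect matching H, let X_H = 1 if all 8 edges of H are present in G. Then P[X_H = 1] = p^{8} = (7/16)^{8} = 5764801/4294967296.
By linearity of expectation: E[X] = Σ_H E[X_H] = 2027025 · p^{8} = 2027025 · 5764801/4294967296 = 11685395747025/4294967296.
Numerically: E[X] ≈ 2720.7.

E[X] = 2027025 · (7/16)^{8} = 11685395747025/4294967296 ≈ 2720.7.


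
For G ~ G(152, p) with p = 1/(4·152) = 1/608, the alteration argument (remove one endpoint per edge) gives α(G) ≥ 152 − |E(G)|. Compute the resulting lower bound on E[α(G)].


E[|E(G)|] = C(152, 2)·p = 11476 · (1/608) = 151/8.
E[α(G)] ≥ n − E[|E(G)|] = 152 − 151/8 = 1065/8.
Numerically: ≈ 133.125.
(This is only a lower bound; the true E[α(G)] may be larger.)

E[α(G)] ≥ 1065/8 ≈ 133.125.


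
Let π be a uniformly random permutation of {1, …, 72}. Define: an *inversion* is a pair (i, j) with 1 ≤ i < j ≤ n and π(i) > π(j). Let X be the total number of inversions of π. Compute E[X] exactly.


Write X = Σ X_I over the C(72, 2) = 2556 pairs i < j, with X_I the indicator of one inversion.
There are 2556 indicators.
For each fixed pair i < j, the values π(i) and π(j) are two distinct elements of {1, …, 72} in uniformly random order; by symmetry P[π(i) > π(j)] = 1/2.
By linearity: E[X] = 2556 · (1/2) = C(72, 2) · (1/2) = 2556/2 = 1278 ≈ 1278.00000.

E[X] = 1278 = 1278.00000.


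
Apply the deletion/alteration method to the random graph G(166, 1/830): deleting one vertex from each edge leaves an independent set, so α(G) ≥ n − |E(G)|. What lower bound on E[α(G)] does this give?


E[|E(G)|] = C(166, 2)·p = 13695 · (1/830) = 33/2.
E[α(G)] ≥ n − E[|E(G)|] = 166 − 33/2 = 299/2.
Numerically: ≈ 149.500000.
(This is only a lower bound; the true E[α(G)] may be larger.)

E[α(G)] ≥ 299/2 ≈ 149.500000.


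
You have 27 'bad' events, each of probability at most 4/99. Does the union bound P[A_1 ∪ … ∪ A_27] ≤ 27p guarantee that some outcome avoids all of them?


Union bound: P[∪_{i=1}^{27} A_i] ≤ Σ_i P[A_i] ≤ 27·p = 27·(4/99) = 12/11.
Numerically: 12/11 ≈ 1.090909.
Is 12/11 < 1? NO.
Since the bound 12/11 is ≥ 1, the union bound is uninformative here; it does NOT by itself certify existence.

27·p = 12/11 ≈ 1.090909; existence NOT certified by the union bound.


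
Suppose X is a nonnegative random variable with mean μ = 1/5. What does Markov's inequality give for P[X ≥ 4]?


μ = E[X] = 1/5, a = 4.
Markov: P[X ≥ 4] ≤ μ/a = (1/5)/4 = 1/20.
Numerically: ≈ 0.05000.
(Since a = 4 > μ = 0.20000, the bound 1/20 is < 1 and informative.)

P[X ≥ 4] ≤ 1/20 ≈ 0.05000.


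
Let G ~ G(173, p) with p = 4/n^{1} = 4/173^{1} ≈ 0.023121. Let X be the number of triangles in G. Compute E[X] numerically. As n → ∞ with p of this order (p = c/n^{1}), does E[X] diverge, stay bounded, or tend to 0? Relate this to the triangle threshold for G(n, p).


Number of potential triangles: C(173, 3) = 848046.
Each occurs with probability p³ ≈ (0.023121)³ ≈ 1.2360660e-05.
By linearity: E[X] = C(173, 3)·p³ ≈ 848046 · 1.2360660e-05 ≈ 10.48241.
Here α = 1, so p = 4/n is exactly at the triangle threshold p ~ 1/n. Asymptotically E[X] → c³/6 = 4³/6 = 32/3 ≈ 10.66667, a bounded constant. In this regime the triangle count is asymptotically Poisson(c³/6).

E[X] ≈ 10.48241; in regime p = Θ(1/n^{1}) E[X] stays bounded (at the triangle threshold p ~ 1/n).


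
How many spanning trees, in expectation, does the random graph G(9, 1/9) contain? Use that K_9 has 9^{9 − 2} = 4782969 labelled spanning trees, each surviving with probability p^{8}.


K_9 has 9^{9 − 2} = 4782969 labelled spanning trees.
For each such spanning tree H, let X_H = 1 if all 8 edges of H are present in G. Then P[X_H = 1] = p^{8} = (1/9)^{8} = 1/43046721.
Summing the indicators: E[X] = Σ_H E[X_H] = 4782969 · p^{8} = 4782969 · 1/43046721 = 1/9.
Numerically: E[X] ≈ 0.111111.

E[X] = 4782969 · (1/9)^{8} = 1/9 ≈ 0.111111.


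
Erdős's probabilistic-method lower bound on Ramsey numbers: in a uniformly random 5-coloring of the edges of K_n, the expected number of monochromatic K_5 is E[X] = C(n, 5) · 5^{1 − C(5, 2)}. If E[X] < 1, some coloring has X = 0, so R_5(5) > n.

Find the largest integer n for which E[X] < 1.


We need C(n, 5) · 5^{1 − 10} < 1, i.e. C(n, 5) < 5^{10 − 1} = 1953125.
Check values of n near the boundary:
  n = 47: C(47, 5) = 1533939; 1533939 < 1953125? YES
  n = 48: C(48, 5) = 1712304; 1712304 < 1953125? YES
  n = 49: C(49, 5) = 1906884; 1906884 < 1953125? YES
  n = 50: C(50, 5) = 2118760; 2118760 < 1953125? NO
  n = 51: C(51, 5) = 2349060; 2349060 < 1953125? NO
The largest n with C(n, 5) < 1953125 is n = 49 (where E[X] = 1906884/1953125 ≈ 0.9763). Hence R_5(5) > 49, i.e. R_5(5) ≥ 50.

Largest n = 49; hence R_5(5) > 49.


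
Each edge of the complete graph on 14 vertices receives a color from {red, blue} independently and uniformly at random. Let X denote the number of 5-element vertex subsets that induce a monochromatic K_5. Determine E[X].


Let X = Σ_S X_S over the C(14, 5) = 2002 subsets S of size 5, where X_S = 1 if the K_5 on S is monochromatic.
For a fixed S, the K_5 on S has C(5, 2) = 10 edges. P[all 10 edges red] = (1/2)^10, and likewise for blue, so P[monochromatic] = 2·(1/2)^10 = 2^{1 − 10} = 1/512.
By linearity of expectation: E[X] = C(14, 5) · 2^{1 − 10} = 2002 · 1/512 = 1001/256.
Numerically: E[X] ≈ 3.91016.

E[X] = C(14,5)·2^(1−C(5,2)) = 1001/256 ≈ 3.91016.


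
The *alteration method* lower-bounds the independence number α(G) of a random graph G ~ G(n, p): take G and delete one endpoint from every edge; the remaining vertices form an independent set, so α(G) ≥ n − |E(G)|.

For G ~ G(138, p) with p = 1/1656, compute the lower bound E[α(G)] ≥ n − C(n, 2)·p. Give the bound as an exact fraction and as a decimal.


E[|E(G)|] = C(138, 2)·p = 9453 · (1/1656) = 137/24.
E[α(G)] ≥ n − E[|E(G)|] = 138 − 137/24 = 3175/24.
Numerically: ≈ 132.29167.
(This is only a lower bound; the true E[α(G)] may be larger.)

E[α(G)] ≥ 3175/24 ≈ 132.29167.


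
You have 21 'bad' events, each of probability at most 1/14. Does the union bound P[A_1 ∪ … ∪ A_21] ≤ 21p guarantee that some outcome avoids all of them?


Union bound: P[∪_{i=1}^{21} A_i] ≤ Σ_i P[A_i] ≤ 21·p = 21·(1/14) = 3/2.
Numerically: 3/2 ≈ 1.50000.
Is 3/2 < 1? NO.
Since the bound 3/2 is ≥ 1, the union bound is uninformative here; it does NOT by itself certify existence.

21·p = 3/2 ≈ 1.50000; existence NOT certified by the union bound.


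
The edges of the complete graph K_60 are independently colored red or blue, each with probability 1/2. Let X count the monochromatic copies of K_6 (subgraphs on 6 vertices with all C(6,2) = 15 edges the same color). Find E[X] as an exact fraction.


Let X = Σ_S X_S over the C(60, 6) = 50063860 subsets S of size 6, where X_S = 1 if the K_6 on S is monochromatic.
For a fixed S, the K_6 on S has C(6, 2) = 15 edges. P[all 15 edges red] = (1/2)^15, and likewise for blue, so P[monochromatic] = 2·(1/2)^15 = 2^{1 − 15} = 1/16384.
By linearity of expectation: E[X] = C(60, 6) · 2^{1 − 15} = 50063860 · 1/16384 = 12515965/4096.
Numerically: E[X] ≈ 3055.6555.

E[X] = C(60,6)·2^(1−C(6,2)) = 12515965/4096 ≈ 3055.6555.


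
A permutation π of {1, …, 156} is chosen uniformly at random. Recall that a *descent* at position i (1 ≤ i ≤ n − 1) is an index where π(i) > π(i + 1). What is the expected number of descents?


Write X = Σ X_I over i = 1, …, 155, with X_I the indicator of one descent.
There are 155 indicators.
For each fixed i, the pair (π(i), π(i+1)) is a uniformly random ordered pair of distinct values from {1, …, 156}; by symmetry P[π(i) > π(i+1)] = 1/2.
By linearity: E[X] = 155 · (1/2) = (156 − 1) · (1/2) = 155/2 ≈ 77.5000.

E[X] = 155/2 = 77.5000.


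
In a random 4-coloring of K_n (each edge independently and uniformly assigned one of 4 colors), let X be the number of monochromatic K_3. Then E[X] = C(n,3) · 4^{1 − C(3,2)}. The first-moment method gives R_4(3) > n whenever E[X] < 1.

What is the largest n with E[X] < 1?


We need C(n, 3) · 4^{1 − 3} < 1, i.e. C(n, 3) < 4^{3 − 1} = 16.
Check values of n near the boundary:
  n = 3: C(3, 3) = 1; 1 < 16? YES
  n = 4: C(4, 3) = 4; 4 < 16? YES
  n = 5: C(5, 3) = 10; 10 < 16? YES
  n = 6: C(6, 3) = 20; 20 < 16? NO
  n = 7: C(7, 3) = 35; 35 < 16? NO
The largest n with C(n, 3) < 16 is n = 5 (where E[X] = 5/8 ≈ 0.62500). Hence R_4(3) > 5, i.e. R_4(3) ≥ 6.

Largest n = 5; hence R_4(3) > 5.


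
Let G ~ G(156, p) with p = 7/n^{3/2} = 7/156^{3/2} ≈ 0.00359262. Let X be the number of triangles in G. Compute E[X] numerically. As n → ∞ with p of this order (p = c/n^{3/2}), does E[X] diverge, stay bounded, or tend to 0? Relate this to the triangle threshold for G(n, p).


Number of potential triangles: C(156, 3) = 620620.
Each occurs with probability p³ ≈ (0.00359262)³ ≈ 4.63696083e-08.
By linearity: E[X] = C(156, 3)·p³ ≈ 620620 · 4.63696083e-08 ≈ 0.028778.
Since α = 3/2 > 1, p = c/n^{3/2} = o(1/n) is below the triangle threshold p ~ 1/n. Asymptotically E[X] ~ (c³/6)·n^{3(1−α)} = (7³/6)·n^{-1.5} → 0, so by Markov's inequality G has no triangles w.h.p.

E[X] ≈ 0.028778; in regime p = Θ(1/n^{3/2}) E[X] tends to 0 (below the triangle threshold p ~ 1/n).


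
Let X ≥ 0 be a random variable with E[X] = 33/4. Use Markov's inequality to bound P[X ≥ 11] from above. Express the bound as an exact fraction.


μ = E[X] = 33/4, a = 11.
Markov: P[X ≥ 11] ≤ μ/a = (33/4)/11 = 3/4.
Numerically: ≈ 0.7500.
(Since a = 11 > μ = 8.2500, the bound 3/4 is < 1 and informative.)

P[X ≥ 11] ≤ 3/4 ≈ 0.7500.


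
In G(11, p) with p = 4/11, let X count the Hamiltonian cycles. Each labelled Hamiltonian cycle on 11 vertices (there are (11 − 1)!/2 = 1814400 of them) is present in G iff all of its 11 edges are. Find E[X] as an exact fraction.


K_11 has (11 − 1)!/2 = 1814400 labelled Hamiltonian cycles.
For each such Hamiltonian cycle H, let X_H = 1 if all 11 edges of H are present in G. Then P[X_H = 1] = p^{11} = (4/11)^{11} = 4194304/285311670611.
By linearity of expectation: E[X] = Σ_H E[X_H] = 1814400 · p^{11} = 1814400 · 4194304/285311670611 = 7610145177600/285311670611.
Numerically: E[X] ≈ 26.6731.

E[X] = 1814400 · (4/11)^{11} = 7610145177600/285311670611 ≈ 26.6731.


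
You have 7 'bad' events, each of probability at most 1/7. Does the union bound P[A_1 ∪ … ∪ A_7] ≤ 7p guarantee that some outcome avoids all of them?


Union bound: P[∪_{i=1}^{7} A_i] ≤ Σ_i P[A_i] ≤ 7·p = 7·(1/7) = 1.
Numerically: 1 ≈ 1.00000.
Is 1 < 1? NO.
Since the bound 1 is ≥ 1, the union bound is uninformative here; it does NOT by itself certify existence.

7·p = 1 ≈ 1.00000; existence NOT certified by the union bound.


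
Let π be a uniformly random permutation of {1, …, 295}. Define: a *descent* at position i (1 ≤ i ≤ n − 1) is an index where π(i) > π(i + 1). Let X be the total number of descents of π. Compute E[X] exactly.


Write X = Σ X_I over i = 1, …, 294, with X_I the indicator of one descent.
There are 294 indicators.
For each fixed i, the pair (π(i), π(i+1)) is a uniformly random ordered pair of distinct values from {1, …, 295}; by symmetry P[π(i) > π(i+1)] = 1/2.
By linearity: E[X] = 294 · (1/2) = (295 − 1) · (1/2) = 147 ≈ 147.000.

E[X] = 147 = 147.000.


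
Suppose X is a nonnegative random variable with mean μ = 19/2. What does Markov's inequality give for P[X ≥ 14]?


μ = E[X] = 19/2, a = 14.
Markov: P[X ≥ 14] ≤ μ/a = (19/2)/14 = 19/28.
Numerically: ≈ 0.679.
(Since a = 14 > μ = 9.500, the bound 19/28 is < 1 and informative.)

P[X ≥ 14] ≤ 19/28 ≈ 0.679.


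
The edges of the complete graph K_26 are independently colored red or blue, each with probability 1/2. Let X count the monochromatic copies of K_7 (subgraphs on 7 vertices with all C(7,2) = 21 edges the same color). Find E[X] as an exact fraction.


Let X = Σ_S X_S over the C(26, 7) = 657800 subsets S of size 7, where X_S = 1 if the K_7 on S is monochromatic.
For a fixed S, the K_7 on S has C(7, 2) = 21 edges. P[all 21 edges red] = (1/2)^21, and likewise for blue, so P[monochromatic] = 2·(1/2)^21 = 2^{1 − 21} = 1/1048576.
Summing: E[X] = C(26, 7) · 2^{1 − 21} = 657800 · 1/1048576 = 82225/131072.
Numerically: E[X] ≈ 0.627327.

E[X] = C(26,7)·2^(1−C(7,2)) = 82225/131072 ≈ 0.627327.


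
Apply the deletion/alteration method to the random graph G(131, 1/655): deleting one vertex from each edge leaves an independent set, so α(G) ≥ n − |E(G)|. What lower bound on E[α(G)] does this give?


E[|E(G)|] = C(131, 2)·p = 8515 · (1/655) = 13.
E[α(G)] ≥ n − E[|E(G)|] = 131 − 13 = 118.
Numerically: ≈ 118.00000.
(This is only a lower bound; the true E[α(G)] may be larger.)

E[α(G)] ≥ 118 ≈ 118.00000.


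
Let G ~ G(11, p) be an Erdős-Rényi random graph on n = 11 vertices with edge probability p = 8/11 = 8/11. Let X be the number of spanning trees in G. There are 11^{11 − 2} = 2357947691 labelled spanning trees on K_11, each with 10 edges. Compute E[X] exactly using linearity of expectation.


K_11 has 11^{11 − 2} = 2357947691 labelled spanning trees.
For each such spanning tree H, let X_H = 1 if all 10 edges of H are present in G. Then P[X_H = 1] = p^{10} = (8/11)^{10} = 1073741824/25937424601.
Summing the indicators: E[X] = Σ_H E[X_H] = 2357947691 · p^{10} = 2357947691 · 1073741824/25937424601 = 1073741824/11.
Numerically: E[X] ≈ 9.7613e+07.

E[X] = 2357947691 · (8/11)^{10} = 1073741824/11 ≈ 9.7613e+07.
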